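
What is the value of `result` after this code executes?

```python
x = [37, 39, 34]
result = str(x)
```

x = [37, 39, 34]; result = '[37, 39, 34]'

'[37, 39, 34]'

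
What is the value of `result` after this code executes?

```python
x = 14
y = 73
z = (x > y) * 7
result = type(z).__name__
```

x is int; y is int; z is int; result = 'int'

'int'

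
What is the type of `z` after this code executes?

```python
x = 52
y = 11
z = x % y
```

int % int = int

int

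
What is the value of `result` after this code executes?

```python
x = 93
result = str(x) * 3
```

x = 93; result = '939393'

'939393'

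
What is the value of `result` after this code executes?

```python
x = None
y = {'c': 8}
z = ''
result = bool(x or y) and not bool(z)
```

x = None; y = {'c': 8}; z = ''; result = True

True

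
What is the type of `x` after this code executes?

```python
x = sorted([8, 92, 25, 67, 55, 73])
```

sorted() always returns list

list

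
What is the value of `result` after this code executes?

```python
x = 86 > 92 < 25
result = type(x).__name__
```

x is bool; result = 'bool'

'bool'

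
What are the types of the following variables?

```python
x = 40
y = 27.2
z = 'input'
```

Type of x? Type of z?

x is assigned a bare integer (no decimal point), so it is an int; z is assigned a quoted string literal, so it is a str

int, str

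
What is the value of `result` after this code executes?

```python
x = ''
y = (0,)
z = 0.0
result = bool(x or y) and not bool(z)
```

x = ''; y = (0,); z = 0.0; result = True

True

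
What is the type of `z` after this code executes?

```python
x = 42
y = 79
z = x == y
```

Comparison returns bool

bool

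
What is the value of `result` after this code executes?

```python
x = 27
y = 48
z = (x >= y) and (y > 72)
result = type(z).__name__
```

x is int; y is int; z is bool; result = 'bool'

'bool'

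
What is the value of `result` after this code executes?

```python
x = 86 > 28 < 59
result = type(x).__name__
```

x is bool; result = 'bool'

'bool'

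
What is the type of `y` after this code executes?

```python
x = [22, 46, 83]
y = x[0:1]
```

Slicing a list returns a list

list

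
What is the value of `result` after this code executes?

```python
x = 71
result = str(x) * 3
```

x = 71; result = '717171'

'717171'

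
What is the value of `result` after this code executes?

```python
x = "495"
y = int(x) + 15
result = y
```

x = '495'; y = 510; result = 510

510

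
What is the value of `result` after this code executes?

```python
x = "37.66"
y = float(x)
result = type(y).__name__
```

x is str; y is float; result = 'float'

'float'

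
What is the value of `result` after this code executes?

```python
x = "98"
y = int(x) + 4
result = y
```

x = '98'; y = 102; result = 102

102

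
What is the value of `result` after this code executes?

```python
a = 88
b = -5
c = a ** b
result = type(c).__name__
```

a is int; b is int; c is float; result = 'float'

'float'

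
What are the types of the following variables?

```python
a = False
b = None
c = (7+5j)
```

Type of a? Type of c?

a is assigned the constant False, which has type bool; c is assigned (7+5j), an int plus an imaginary literal (j suffix), which evaluates to complex

bool, complex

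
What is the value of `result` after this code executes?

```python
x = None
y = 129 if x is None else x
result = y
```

x = None; y = 129; result = 129

129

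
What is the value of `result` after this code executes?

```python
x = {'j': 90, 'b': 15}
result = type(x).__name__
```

x is dict; result = 'dict'

'dict'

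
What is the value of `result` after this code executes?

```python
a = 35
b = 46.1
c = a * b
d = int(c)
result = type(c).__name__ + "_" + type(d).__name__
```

a is int; b is float; c is float; d is int; result = 'float_int'

'float_int'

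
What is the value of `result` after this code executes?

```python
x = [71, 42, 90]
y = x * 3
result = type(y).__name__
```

x is list; y is list; result = 'list'

'list'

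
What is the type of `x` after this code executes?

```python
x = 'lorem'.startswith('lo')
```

str.startswith() returns bool

bool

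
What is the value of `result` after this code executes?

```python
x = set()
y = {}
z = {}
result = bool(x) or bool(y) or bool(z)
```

x = set(); y = {}; z = {}; result = False

False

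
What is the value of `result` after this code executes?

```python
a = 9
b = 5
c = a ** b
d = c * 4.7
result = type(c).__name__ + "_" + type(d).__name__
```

a is int; b is int; c is int; d is float; result = 'int_float'

'int_float'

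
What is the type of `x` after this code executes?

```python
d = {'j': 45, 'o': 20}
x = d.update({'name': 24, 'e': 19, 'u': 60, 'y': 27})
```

dict.update() returns None

NoneType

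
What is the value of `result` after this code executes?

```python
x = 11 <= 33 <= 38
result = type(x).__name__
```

x is bool; result = 'bool'

'bool'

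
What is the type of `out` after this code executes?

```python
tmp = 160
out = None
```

None has type NoneType

NoneType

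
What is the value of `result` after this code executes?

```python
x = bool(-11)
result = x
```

x = True; result = True

True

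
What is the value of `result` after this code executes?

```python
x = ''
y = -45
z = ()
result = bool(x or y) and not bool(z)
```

x = ''; y = -45; z = (); result = True

True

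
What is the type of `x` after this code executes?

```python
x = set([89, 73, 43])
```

set() constructor returns set

set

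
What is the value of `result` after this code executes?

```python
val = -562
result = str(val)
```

val = -562; result = '-562'

'-562'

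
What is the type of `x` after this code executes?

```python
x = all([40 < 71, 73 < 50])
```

all() returns bool

bool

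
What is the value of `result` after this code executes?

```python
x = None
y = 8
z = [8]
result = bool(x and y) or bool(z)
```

x = None; y = 8; z = [8]; result = True

True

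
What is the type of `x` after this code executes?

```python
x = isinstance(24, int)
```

isinstance() returns bool

bool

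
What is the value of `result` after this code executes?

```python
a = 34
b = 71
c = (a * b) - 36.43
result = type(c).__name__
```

a is int; b is int; c is float; result = 'float'

'float'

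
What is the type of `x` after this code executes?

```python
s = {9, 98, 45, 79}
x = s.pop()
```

Popping from set[int] returns int

int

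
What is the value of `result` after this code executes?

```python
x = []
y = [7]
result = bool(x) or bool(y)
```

x = []; y = [7]; result = True

True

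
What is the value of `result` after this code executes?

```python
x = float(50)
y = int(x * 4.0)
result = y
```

x = 50.0; y = 200; result = 200

200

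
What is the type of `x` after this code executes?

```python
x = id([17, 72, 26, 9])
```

id() returns int

int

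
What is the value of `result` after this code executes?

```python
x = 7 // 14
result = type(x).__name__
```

x is int; result = 'int'

'int'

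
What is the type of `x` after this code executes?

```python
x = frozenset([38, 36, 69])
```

frozenset() returns frozenset

frozenset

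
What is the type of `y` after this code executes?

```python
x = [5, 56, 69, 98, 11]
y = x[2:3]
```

Slicing a list returns a list

list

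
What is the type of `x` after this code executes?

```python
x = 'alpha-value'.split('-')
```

str.split() returns list

list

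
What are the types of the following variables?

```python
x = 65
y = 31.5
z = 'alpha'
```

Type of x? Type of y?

x is assigned a bare integer (no decimal point), so it is an int; y is assigned a number with a decimal point, so it is a float

int, float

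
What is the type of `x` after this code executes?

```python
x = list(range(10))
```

list(range()) returns list

list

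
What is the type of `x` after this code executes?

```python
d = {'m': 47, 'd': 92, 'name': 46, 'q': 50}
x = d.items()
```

dict.items() returns dict_items view

dict_items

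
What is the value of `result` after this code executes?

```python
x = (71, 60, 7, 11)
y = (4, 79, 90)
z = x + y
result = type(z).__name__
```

x is tuple; y is tuple; z is tuple; result = 'tuple'

'tuple'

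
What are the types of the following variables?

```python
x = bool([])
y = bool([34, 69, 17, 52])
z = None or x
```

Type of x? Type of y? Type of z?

bool() returns bool; bool() returns bool; None or bool returns the bool

bool, bool, bool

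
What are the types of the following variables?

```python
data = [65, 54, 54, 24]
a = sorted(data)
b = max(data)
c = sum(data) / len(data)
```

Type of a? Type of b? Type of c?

sorted() returns list; max of ints returns int; int / int = float

list, int, float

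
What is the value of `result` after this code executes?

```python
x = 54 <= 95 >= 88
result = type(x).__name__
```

x is bool; result = 'bool'

'bool'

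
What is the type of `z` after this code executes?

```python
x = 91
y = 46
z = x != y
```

Comparison returns bool

bool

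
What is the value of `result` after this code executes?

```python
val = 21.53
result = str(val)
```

val = 21.53; result = '21.53'

'21.53'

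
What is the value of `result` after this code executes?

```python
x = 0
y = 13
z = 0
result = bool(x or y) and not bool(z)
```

x = 0; y = 13; z = 0; result = True

True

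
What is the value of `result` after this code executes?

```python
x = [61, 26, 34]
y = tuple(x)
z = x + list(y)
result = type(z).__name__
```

x is list; y is tuple; z is list; result = 'list'

'list'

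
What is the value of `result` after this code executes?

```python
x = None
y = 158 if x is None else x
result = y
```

x = None; y = 158; result = 158

158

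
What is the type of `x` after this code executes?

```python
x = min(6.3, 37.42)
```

min() of floats returns float

float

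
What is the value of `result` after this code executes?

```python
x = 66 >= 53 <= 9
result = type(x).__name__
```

x is bool; result = 'bool'

'bool'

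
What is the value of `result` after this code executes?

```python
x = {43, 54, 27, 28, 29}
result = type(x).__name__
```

x is set; result = 'set'

'set'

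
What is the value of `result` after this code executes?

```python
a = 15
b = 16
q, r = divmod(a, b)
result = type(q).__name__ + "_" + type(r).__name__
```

a is int; b is int; q is int; r is int; result = 'int_int'

'int_int'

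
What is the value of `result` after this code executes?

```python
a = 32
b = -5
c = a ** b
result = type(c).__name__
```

a is int; b is int; c is float; result = 'float'

'float'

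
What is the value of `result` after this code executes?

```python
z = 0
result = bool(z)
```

z = 0; result = False

False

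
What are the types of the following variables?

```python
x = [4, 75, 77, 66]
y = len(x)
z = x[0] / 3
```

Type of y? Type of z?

len() returns int; int / int = float

int, float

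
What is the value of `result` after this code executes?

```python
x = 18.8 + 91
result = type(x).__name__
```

x is float; result = 'float'

'float'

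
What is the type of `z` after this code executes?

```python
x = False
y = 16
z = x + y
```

bool + int = int (bool is subclass of int)

int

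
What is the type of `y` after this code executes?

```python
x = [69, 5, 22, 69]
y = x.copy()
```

list.copy() returns list

list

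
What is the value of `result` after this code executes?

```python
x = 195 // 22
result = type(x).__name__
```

x is int; result = 'int'

'int'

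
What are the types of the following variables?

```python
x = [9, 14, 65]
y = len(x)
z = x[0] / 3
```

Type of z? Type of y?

int / int = float; len() returns int

float, int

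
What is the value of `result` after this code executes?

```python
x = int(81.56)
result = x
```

x = 81; result = 81

81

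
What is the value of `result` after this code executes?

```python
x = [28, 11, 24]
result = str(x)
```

x = [28, 11, 24]; result = '[28, 11, 24]'

'[28, 11, 24]'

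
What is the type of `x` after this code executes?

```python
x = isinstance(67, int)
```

isinstance() returns bool

bool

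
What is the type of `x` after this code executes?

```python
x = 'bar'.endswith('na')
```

str.endswith() returns bool

bool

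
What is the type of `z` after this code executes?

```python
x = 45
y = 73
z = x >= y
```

Comparison returns bool

bool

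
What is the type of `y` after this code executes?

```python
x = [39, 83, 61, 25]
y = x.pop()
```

list.pop() returns the popped element

int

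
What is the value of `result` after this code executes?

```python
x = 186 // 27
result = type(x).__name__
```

x is int; result = 'int'

'int'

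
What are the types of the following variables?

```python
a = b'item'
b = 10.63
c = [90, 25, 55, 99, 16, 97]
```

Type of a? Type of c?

a is assigned a bytes literal (b'...' prefix); c is assigned a list literal (square brackets)

bytes, list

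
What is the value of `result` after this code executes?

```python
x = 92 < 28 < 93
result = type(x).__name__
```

x is bool; result = 'bool'

'bool'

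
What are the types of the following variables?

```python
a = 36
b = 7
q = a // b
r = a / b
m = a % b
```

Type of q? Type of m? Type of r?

// returns int; % of ints returns int; / returns float

int, int, float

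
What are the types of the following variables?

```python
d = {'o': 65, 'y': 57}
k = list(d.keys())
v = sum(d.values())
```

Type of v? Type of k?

sum of ints is int; list() converts to list

int, list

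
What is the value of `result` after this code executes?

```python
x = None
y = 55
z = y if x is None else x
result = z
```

x = None; y = 55; z = 55; result = 55

55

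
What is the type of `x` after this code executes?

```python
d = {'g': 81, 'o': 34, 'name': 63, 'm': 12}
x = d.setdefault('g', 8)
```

dict.setdefault() returns the (existing or default) value

int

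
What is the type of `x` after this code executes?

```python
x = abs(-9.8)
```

abs() of float returns float

float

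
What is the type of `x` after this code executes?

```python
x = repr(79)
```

repr() returns str

str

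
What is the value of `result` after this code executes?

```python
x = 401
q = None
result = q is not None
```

x = 401; q = None; result = False

False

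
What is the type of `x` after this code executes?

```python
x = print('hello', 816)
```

print() returns None

NoneType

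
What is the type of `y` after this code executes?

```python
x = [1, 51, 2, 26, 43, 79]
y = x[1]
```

Indexing list[int] returns int

int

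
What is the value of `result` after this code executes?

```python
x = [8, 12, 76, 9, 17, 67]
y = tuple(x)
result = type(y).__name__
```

x is list; y is tuple; result = 'tuple'

'tuple'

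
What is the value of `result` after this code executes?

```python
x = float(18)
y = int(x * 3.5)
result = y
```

x = 18.0; y = 63; result = 63

63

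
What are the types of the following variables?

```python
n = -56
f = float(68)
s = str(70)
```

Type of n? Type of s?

n is assigned a bare integer (no decimal point), so it is an int; s is assigned the result of calling str(), which returns a str

int, str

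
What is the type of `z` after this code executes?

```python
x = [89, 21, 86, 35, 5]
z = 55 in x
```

'in' operator returns bool

bool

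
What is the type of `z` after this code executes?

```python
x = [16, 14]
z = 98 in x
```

'in' operator returns bool

bool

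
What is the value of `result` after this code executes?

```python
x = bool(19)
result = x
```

x = True; result = True

True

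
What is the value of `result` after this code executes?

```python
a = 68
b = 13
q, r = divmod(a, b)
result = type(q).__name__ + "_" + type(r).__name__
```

a is int; b is int; q is int; r is int; result = 'int_int'

'int_int'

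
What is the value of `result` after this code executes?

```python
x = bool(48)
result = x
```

x = True; result = True

True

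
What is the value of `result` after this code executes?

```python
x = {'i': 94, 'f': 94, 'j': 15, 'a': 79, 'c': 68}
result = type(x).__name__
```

x is dict; result = 'dict'

'dict'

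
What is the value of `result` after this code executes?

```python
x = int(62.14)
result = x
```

x = 62; result = 62

62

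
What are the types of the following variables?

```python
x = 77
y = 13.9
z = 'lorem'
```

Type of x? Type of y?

x is assigned a bare integer (no decimal point), so it is an int; y is assigned a number with a decimal point, so it is a float

int, float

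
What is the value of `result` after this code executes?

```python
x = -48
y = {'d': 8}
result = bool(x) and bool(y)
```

x = -48; y = {'d': 8}; result = True

True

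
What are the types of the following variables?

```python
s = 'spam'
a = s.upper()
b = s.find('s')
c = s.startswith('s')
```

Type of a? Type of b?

upper() returns str; find() returns int

str, int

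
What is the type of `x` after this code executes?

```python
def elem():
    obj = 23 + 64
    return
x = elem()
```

Bare return returns None

NoneType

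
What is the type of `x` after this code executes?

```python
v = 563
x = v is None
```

'is' comparison returns bool

bool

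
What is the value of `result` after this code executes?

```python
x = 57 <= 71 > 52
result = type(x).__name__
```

x is bool; result = 'bool'

'bool'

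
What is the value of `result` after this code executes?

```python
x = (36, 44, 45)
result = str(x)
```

x = (36, 44, 45); result = '(36, 44, 45)'

'(36, 44, 45)'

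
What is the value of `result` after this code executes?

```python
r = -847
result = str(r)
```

r = -847; result = '-847'

'-847'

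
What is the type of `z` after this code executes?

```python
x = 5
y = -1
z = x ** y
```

int ** negative = float

float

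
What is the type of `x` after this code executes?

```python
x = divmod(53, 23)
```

divmod() returns tuple of (quotient, remainder)

tuple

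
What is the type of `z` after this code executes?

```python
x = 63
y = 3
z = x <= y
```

Comparison returns bool

bool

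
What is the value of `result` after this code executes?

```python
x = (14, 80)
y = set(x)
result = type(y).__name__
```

x is tuple; y is set; result = 'set'

'set'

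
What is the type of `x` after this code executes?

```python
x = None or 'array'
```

'or' with None returns the other truthy value (str)

str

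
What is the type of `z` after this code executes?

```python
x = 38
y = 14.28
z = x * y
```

int * float = float

float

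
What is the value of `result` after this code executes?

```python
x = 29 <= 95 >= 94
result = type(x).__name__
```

x is bool; result = 'bool'

'bool'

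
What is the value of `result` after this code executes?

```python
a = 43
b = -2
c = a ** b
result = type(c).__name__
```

a is int; b is int; c is float; result = 'float'

'float'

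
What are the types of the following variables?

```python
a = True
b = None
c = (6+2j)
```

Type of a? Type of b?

a is assigned the constant True, which has type bool; b is assigned None, whose type is NoneType

bool, NoneType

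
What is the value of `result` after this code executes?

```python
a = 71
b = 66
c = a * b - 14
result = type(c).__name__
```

a is int; b is int; c is int; result = 'int'

'int'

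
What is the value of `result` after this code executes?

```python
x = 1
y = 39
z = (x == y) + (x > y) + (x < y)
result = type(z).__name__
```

x is int; y is int; z is int; result = 'int'

'int'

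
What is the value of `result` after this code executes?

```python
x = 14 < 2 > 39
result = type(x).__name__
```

x is bool; result = 'bool'

'bool'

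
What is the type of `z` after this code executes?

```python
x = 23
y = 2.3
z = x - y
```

int - float = float

float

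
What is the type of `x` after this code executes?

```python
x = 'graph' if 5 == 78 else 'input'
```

Both branches of conditional are str

str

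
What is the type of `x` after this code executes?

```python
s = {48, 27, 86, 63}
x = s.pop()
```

Popping from set[int] returns int

int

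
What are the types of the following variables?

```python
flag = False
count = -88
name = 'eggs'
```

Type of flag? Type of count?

flag is assigned the constant False, which has type bool; count is assigned a bare integer (no decimal point), so it is an int

bool, int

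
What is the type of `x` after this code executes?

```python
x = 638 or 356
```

'or' returns first truthy value (int)

int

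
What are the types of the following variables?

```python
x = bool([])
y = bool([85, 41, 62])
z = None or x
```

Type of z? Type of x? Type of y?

None or bool returns the bool; bool() returns bool; bool() returns bool

bool, bool, bool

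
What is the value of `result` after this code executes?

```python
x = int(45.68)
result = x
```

x = 45; result = 45

45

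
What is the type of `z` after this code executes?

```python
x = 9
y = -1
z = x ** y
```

int ** negative = float

float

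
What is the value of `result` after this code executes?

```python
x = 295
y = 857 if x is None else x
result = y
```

x = 295; y = 295; result = 295

295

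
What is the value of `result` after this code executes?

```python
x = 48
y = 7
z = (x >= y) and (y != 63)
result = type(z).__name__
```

x is int; y is int; z is bool; result = 'bool'

'bool'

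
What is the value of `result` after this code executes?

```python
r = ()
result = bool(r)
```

r = (); result = False

False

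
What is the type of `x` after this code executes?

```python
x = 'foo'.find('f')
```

str.find() returns int index

int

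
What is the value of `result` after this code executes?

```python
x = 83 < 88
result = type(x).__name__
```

x is bool; result = 'bool'

'bool'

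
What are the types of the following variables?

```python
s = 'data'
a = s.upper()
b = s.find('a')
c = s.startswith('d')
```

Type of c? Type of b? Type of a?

startswith() returns bool; find() returns int; upper() returns str

bool, int, str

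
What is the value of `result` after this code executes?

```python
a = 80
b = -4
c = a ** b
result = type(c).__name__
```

a is int; b is int; c is float; result = 'float'

'float'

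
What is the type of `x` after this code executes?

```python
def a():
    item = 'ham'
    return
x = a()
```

Bare return returns None

NoneType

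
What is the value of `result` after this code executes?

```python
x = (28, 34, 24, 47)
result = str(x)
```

x = (28, 34, 24, 47); result = '(28, 34, 24, 47)'

'(28, 34, 24, 47)'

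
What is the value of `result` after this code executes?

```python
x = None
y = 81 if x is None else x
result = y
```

x = None; y = 81; result = 81

81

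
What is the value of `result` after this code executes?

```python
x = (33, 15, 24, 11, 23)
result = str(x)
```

x = (33, 15, 24, 11, 23); result = '(33, 15, 24, 11, 23)'

'(33, 15, 24, 11, 23)'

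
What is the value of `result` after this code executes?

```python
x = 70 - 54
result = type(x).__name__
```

x is int; result = 'int'

'int'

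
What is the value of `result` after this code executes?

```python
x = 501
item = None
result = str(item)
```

x = 501; item = None; result = 'None'

'None'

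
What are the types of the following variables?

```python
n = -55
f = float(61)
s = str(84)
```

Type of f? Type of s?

f is assigned the result of calling float(), which returns a float; s is assigned the result of calling str(), which returns a str

float, str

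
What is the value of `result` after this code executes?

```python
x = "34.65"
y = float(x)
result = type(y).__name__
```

x is str; y is float; result = 'float'

'float'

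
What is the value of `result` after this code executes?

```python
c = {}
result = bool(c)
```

c = {}; result = False

False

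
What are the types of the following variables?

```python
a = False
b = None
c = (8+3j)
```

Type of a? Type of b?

a is assigned the constant False, which has type bool; b is assigned None, whose type is NoneType

bool, NoneType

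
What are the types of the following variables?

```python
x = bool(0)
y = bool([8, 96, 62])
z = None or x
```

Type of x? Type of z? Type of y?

bool() returns bool; None or bool returns the bool; bool() returns bool

bool, bool, bool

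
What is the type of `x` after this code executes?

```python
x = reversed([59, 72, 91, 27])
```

reversed() on a list returns list_reverseiterator

list_reverseiterator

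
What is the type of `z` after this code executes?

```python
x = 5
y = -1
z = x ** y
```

int ** negative = float

float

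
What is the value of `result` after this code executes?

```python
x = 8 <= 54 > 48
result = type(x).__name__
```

x is bool; result = 'bool'

'bool'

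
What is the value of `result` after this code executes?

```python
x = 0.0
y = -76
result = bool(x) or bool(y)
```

x = 0.0; y = -76; result = True

True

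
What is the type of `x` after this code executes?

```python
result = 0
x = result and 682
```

'and' returns first falsy value (0 is int)

int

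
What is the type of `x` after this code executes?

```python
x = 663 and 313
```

'and' with truthy values returns last operand (int)

int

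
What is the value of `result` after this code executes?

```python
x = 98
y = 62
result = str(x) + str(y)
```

x = 98; y = 62; result = '9862'

'9862'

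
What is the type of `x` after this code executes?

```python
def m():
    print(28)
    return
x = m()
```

Bare return returns None

NoneType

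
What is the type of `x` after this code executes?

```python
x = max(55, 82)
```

max() of ints returns int

int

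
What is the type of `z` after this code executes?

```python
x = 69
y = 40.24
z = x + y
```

int + float = float

float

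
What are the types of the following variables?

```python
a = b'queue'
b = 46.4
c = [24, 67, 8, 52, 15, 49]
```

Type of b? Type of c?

b is assigned a number with a decimal point, so it is a float; c is assigned a list literal (square brackets)

float, list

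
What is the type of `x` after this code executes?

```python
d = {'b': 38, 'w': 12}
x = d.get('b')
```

dict.get() returns value type when found

int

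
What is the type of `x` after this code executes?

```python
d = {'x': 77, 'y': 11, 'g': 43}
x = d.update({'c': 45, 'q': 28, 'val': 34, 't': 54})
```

dict.update() returns None

NoneType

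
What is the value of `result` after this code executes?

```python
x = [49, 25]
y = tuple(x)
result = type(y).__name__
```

x is list; y is tuple; result = 'tuple'

'tuple'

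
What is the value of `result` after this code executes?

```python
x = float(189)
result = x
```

x = 189.0; result = 189.0

189.0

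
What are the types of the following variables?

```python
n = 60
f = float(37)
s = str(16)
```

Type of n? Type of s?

n is assigned a bare integer (no decimal point), so it is an int; s is assigned the result of calling str(), which returns a str

int, str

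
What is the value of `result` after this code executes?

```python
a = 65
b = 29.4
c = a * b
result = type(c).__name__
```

a is int; b is float; c is float; result = 'float'

'float'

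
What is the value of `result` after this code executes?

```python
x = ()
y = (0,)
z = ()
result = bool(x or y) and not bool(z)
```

x = (); y = (0,); z = (); result = True

True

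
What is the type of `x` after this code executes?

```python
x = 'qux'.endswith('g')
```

str.endswith() returns bool

bool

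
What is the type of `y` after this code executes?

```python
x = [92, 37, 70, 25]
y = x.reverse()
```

list.reverse() returns None

NoneType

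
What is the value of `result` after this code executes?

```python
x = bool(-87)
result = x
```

x = True; result = True

True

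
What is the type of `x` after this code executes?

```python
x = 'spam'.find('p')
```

str.find() returns int index

int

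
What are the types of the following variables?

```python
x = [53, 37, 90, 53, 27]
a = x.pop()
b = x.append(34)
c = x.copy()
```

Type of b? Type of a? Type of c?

append() returns None; pop() returns element; copy() returns list

NoneType, int, list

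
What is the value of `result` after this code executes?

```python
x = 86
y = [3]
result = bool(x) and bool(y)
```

x = 86; y = [3]; result = True

True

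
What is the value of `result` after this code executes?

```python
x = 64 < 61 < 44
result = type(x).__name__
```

x is bool; result = 'bool'

'bool'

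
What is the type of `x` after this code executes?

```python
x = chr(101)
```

chr() returns str (single char)

str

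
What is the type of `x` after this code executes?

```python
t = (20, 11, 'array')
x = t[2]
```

Index 2 of tuple is a str literal

str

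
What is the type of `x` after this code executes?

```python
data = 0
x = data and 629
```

'and' returns first falsy value (0 is int)

int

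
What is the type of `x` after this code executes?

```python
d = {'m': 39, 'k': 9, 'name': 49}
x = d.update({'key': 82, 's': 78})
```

dict.update() returns None

NoneType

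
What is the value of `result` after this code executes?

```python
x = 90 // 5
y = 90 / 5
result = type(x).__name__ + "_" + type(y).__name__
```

x is int; y is float; result = 'int_float'

'int_float'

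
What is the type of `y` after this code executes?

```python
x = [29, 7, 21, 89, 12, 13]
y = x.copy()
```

list.copy() returns list

list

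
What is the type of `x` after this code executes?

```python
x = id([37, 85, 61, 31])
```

id() returns int

int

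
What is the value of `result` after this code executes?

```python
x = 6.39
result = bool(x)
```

x = 6.39; result = True

True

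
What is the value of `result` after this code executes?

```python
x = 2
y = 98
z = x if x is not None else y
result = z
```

x = 2; y = 98; z = 2; result = 2

2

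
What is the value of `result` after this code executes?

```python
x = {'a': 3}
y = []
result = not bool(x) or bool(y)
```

x = {'a': 3}; y = []; result = False

False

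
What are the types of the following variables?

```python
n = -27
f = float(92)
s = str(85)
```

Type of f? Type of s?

f is assigned the result of calling float(), which returns a float; s is assigned the result of calling str(), which returns a str

float, str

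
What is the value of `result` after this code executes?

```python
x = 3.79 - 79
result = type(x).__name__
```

x is float; result = 'float'

'float'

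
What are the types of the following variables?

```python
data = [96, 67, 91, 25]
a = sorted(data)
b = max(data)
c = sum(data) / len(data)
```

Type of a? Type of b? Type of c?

sorted() returns list; max of ints returns int; int / int = float

list, int, float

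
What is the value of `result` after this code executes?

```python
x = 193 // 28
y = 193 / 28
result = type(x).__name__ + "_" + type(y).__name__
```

x is int; y is float; result = 'int_float'

'int_float'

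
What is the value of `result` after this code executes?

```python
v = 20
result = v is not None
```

v = 20; result = True

True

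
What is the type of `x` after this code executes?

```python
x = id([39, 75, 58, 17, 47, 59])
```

id() returns int

int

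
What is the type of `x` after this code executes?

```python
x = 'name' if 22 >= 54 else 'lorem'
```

Both branches of conditional are str

str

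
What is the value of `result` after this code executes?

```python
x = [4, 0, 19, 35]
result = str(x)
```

x = [4, 0, 19, 35]; result = '[4, 0, 19, 35]'

'[4, 0, 19, 35]'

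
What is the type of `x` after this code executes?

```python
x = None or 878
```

'or' with None returns the other truthy value

int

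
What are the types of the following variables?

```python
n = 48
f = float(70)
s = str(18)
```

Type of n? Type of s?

n is assigned a bare integer (no decimal point), so it is an int; s is assigned the result of calling str(), which returns a str

int, str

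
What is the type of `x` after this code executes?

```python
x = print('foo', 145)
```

print() returns None

NoneType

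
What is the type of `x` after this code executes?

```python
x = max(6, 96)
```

max() of ints returns int

int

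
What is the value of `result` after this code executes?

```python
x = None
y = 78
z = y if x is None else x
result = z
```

x = None; y = 78; z = 78; result = 78

78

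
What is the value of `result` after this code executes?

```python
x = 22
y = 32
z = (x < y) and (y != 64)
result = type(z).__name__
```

x is int; y is int; z is bool; result = 'bool'

'bool'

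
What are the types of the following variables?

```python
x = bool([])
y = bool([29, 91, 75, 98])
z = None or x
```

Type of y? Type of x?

bool() returns bool; bool() returns bool

bool, bool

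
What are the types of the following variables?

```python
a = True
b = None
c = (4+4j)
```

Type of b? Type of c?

b is assigned None, whose type is NoneType; c is assigned (4+4j), an int plus an imaginary literal (j suffix), which evaluates to complex

NoneType, complex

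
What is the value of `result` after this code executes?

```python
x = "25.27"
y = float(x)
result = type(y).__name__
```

x is str; y is float; result = 'float'

'float'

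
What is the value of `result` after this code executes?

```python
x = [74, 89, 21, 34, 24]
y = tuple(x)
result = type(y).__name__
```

x is list; y is tuple; result = 'tuple'

'tuple'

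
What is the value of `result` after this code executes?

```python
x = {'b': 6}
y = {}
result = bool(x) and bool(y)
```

x = {'b': 6}; y = {}; result = False

False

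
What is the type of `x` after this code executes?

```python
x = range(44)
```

range() returns a range object

range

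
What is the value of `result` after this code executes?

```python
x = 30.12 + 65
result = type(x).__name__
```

x is float; result = 'float'

'float'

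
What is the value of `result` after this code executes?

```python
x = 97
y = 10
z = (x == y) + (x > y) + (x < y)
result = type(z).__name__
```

x is int; y is int; z is int; result = 'int'

'int'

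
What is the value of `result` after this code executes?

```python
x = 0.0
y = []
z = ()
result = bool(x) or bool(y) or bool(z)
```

x = 0.0; y = []; z = (); result = False

False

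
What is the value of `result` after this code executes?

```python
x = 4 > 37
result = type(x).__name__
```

x is bool; result = 'bool'

'bool'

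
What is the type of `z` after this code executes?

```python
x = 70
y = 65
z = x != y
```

Comparison returns bool

bool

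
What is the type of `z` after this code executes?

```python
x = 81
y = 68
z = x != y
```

Comparison returns bool

bool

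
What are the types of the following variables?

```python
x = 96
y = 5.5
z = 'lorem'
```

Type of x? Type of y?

x is assigned a bare integer (no decimal point), so it is an int; y is assigned a number with a decimal point, so it is a float

int, float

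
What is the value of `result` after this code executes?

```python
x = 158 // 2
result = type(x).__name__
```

x is int; result = 'int'

'int'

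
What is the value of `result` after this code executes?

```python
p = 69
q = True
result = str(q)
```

p = 69; q = True; result = 'True'

'True'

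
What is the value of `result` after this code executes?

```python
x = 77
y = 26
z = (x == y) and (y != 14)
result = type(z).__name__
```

x is int; y is int; z is bool; result = 'bool'

'bool'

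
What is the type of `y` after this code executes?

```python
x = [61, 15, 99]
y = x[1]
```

Indexing list[int] returns int

int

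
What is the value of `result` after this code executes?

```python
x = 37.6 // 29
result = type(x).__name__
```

x is float; result = 'float'

'float'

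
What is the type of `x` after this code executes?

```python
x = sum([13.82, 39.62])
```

sum() of floats returns float

float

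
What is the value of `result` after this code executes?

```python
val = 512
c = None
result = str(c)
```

val = 512; c = None; result = 'None'

'None'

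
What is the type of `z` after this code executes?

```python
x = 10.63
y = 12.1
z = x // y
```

float // float = float

float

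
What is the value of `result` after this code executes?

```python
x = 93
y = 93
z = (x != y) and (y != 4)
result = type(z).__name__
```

x is int; y is int; z is bool; result = 'bool'

'bool'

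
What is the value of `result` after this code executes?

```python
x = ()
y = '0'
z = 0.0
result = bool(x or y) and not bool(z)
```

x = (); y = '0'; z = 0.0; result = True

True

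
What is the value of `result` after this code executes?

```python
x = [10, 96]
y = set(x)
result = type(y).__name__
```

x is list; y is set; result = 'set'

'set'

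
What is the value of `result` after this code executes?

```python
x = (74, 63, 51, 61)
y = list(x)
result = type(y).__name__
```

x is tuple; y is list; result = 'list'

'list'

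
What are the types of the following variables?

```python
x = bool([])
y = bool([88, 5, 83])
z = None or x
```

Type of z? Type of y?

None or bool returns the bool; bool() returns bool

bool, bool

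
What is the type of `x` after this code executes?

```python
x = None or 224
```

'or' with None returns the other truthy value

int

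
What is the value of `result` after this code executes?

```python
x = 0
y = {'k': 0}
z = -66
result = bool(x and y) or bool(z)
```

x = 0; y = {'k': 0}; z = -66; result = True

True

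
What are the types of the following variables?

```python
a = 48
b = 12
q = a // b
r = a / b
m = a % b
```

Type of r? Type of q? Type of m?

/ returns float; // returns int; % of ints returns int

float, int, int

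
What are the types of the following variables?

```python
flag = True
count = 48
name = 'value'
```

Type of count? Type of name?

count is assigned a bare integer (no decimal point), so it is an int; name is assigned a quoted string literal, so it is a str

int, str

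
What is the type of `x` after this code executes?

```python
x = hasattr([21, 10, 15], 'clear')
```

hasattr() returns bool

bool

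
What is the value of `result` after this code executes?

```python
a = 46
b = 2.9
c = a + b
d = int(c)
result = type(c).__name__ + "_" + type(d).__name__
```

a is int; b is float; c is float; d is int; result = 'float_int'

'float_int'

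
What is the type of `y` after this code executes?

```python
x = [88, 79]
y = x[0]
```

Indexing list[int] returns int

int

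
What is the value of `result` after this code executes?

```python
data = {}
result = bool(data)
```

data = {}; result = False

False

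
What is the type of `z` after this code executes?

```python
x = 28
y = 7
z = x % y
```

int % int = int

int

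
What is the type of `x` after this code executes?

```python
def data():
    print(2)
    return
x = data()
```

Bare return returns None

NoneType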